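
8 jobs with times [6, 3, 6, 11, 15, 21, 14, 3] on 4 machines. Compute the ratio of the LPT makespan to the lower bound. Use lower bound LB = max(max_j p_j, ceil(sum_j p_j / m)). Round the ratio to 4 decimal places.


LPT order: [21, 15, 14, 11, 6, 6, 3, 3]
Machine loads after assignment: [21, 18, 20, 20]
LPT makespan = 21
Lower bound = max(max_job, ceil(total/4)) = max(21, 20) = 21
Ratio = 21 / 21 = 1.0

1.0


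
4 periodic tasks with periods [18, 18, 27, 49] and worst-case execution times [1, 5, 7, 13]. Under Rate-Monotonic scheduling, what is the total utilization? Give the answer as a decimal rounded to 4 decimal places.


Compute individual utilizations (exact fractions):
  Task 1: C/T = 1/18 (approx. 0.0556)
  Task 2: C/T = 5/18 (approx. 0.2778)
  Task 3: C/T = 7/27 (approx. 0.2593)
  Task 4: C/T = 13/49 (approx. 0.2653)
Total utilization U = 1/18 + 5/18 + 7/27 + 13/49 = 1135/1323
Rounded to 4 decimal places: U = 0.8579
RM (Liu & Layland) bound for 4 tasks = 0.756828; compare with U = 1135/1323 (approx. 0.857899)
bound < U <= 1, so the RM sufficient condition is not met (inconclusive; an exact test such as response-time analysis is needed).

0.8579


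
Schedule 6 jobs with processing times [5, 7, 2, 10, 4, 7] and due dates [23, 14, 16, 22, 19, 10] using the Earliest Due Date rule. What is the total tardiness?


Sort by due date (EDD order): [(7, 10), (7, 14), (2, 16), (4, 19), (10, 22), (5, 23)]
Compute completion times and tardiness:
  Job 1: p=7, d=10, C=7, tardiness=max(0,7-10)=0
  Job 2: p=7, d=14, C=14, tardiness=max(0,14-14)=0
  Job 3: p=2, d=16, C=16, tardiness=max(0,16-16)=0
  Job 4: p=4, d=19, C=20, tardiness=max(0,20-19)=1
  Job 5: p=10, d=22, C=30, tardiness=max(0,30-22)=8
  Job 6: p=5, d=23, C=35, tardiness=max(0,35-23)=12
Total tardiness = 21

21


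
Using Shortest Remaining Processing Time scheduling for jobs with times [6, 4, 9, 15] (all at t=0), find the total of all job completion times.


Since all jobs arrive at t=0, SRPT equals SPT ordering.
SPT order: [4, 6, 9, 15]
Completion times:
  Job 1: p=4, C=4
  Job 2: p=6, C=10
  Job 3: p=9, C=19
  Job 4: p=15, C=34
Total completion time = 4 + 10 + 19 + 34 = 67

67


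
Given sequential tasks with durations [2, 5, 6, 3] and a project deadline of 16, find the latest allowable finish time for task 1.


LF(activity 1) = deadline - sum of successor durations
Successors: activities 2 through 4 with durations [5, 6, 3]
Sum of successor durations = 14
LF = 16 - 14 = 2

2


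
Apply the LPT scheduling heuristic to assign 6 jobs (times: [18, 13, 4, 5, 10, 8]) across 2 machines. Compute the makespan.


Sort jobs in decreasing order (LPT): [18, 13, 10, 8, 5, 4]
Assign each job to the least loaded machine:
  Machine 1: jobs [18, 8, 4], load = 30
  Machine 2: jobs [13, 10, 5], load = 28
Makespan = max load = 30

30


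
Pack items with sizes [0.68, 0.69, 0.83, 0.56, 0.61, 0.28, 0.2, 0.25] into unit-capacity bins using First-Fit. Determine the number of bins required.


Place items sequentially using First-Fit:
  Item 0.68 -> new Bin 1
  Item 0.69 -> new Bin 2
  Item 0.83 -> new Bin 3
  Item 0.56 -> new Bin 4
  Item 0.61 -> new Bin 5
  Item 0.28 -> Bin 1 (now 0.96)
  Item 0.2 -> Bin 2 (now 0.89)
  Item 0.25 -> Bin 4 (now 0.81)
Total bins used = 5

5


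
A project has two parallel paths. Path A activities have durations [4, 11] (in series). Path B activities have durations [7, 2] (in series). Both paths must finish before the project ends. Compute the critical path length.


Path A total = 4 + 11 = 15
Path B total = 7 + 2 = 9
Critical path = longest path = max(15, 9) = 15

15


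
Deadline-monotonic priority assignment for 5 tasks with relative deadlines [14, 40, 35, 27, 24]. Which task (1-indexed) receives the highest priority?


Sort tasks by relative deadline (ascending):
  Task 1: deadline = 14
  Task 5: deadline = 24
  Task 4: deadline = 27
  Task 3: deadline = 35
  Task 2: deadline = 40
Priority order (highest first): [1, 5, 4, 3, 2]
Highest priority task = 1

1


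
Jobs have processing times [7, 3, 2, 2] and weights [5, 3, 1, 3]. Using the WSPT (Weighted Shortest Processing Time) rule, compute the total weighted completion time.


Compute p/w ratios and sort ascending (WSPT): [(2, 3), (3, 3), (7, 5), (2, 1)]
Compute weighted completion times:
  Job (p=2,w=3): C=2, w*C=3*2=6
  Job (p=3,w=3): C=5, w*C=3*5=15
  Job (p=7,w=5): C=12, w*C=5*12=60
  Job (p=2,w=1): C=14, w*C=1*14=14
Total weighted completion time = 95

95


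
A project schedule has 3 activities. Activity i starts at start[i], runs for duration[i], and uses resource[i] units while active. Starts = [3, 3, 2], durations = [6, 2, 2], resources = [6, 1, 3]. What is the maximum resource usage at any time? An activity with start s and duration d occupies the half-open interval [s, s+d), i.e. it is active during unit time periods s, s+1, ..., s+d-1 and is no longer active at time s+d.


Each activity i is active on [start_i, start_i + duration_i).
Compute total resource usage per time slot:
  t=0: active resources = [], total = 0
  t=1: active resources = [], total = 0
  t=2: active resources = [3], total = 3
  t=3: active resources = [6, 1, 3], total = 10
  t=4: active resources = [6, 1], total = 7
  t=5: active resources = [6], total = 6
  t=6: active resources = [6], total = 6
  t=7: active resources = [6], total = 6
  t=8: active resources = [6], total = 6
Peak resource demand = 10

10


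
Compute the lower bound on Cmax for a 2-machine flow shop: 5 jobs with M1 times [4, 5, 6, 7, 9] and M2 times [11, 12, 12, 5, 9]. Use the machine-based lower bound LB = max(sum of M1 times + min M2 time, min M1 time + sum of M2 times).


LB1 = sum(M1 times) + min(M2 times) = 31 + 5 = 36
LB2 = min(M1 times) + sum(M2 times) = 4 + 49 = 53
Lower bound = max(LB1, LB2) = max(36, 53) = 53

53


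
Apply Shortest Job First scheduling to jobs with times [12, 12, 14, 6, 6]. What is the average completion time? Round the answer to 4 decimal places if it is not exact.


SJF order (ascending): [6, 6, 12, 12, 14]
Completion times:
  Job 1: burst=6, C=6
  Job 2: burst=6, C=12
  Job 3: burst=12, C=24
  Job 4: burst=12, C=36
  Job 5: burst=14, C=50
Average completion = 128/5 = 25.6

25.6


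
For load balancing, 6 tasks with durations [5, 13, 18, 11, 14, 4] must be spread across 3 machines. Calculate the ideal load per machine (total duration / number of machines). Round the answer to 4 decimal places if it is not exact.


Total processing time = 5 + 13 + 18 + 11 + 14 + 4 = 65
Number of machines = 3
Ideal balanced load = 65 / 3 = 21.6667

21.6667


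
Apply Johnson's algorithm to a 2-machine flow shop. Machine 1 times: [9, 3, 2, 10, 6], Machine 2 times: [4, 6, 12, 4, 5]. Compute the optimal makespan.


Apply Johnson's rule:
  Group 1 (a <= b): [(3, 2, 12), (2, 3, 6)]
  Group 2 (a > b): [(5, 6, 5), (1, 9, 4), (4, 10, 4)]
Optimal job order: [3, 2, 5, 1, 4]
Schedule:
  Job 3: M1 done at 2, M2 done at 14
  Job 2: M1 done at 5, M2 done at 20
  Job 5: M1 done at 11, M2 done at 25
  Job 1: M1 done at 20, M2 done at 29
  Job 4: M1 done at 30, M2 done at 34
Makespan = 34

34


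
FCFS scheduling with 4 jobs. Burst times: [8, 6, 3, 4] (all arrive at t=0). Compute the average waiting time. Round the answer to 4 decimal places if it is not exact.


FCFS order (as given): [8, 6, 3, 4]
Waiting times:
  Job 1: wait = 0
  Job 2: wait = 8
  Job 3: wait = 14
  Job 4: wait = 17
Sum of waiting times = 39
Average waiting time = 39/4 = 9.75

9.75


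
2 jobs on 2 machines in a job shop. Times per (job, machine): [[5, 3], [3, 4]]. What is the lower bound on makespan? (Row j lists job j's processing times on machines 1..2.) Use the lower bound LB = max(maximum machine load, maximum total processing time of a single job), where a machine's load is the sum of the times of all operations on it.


Machine loads:
  Machine 1: 5 + 3 = 8
  Machine 2: 3 + 4 = 7
Max machine load = 8
Job totals:
  Job 1: 8
  Job 2: 7
Max job total = 8
Lower bound = max(8, 8) = 8

8


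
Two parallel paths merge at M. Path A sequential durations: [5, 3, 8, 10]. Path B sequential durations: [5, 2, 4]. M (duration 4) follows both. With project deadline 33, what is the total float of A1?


Forward pass: ES(A1) = sum of predecessors on chain A = 0
EF = ES + duration = 0 + 5 = 5
Backward pass: LF(M) = deadline = 33; LS(M) = 33 - 4 = 29
LF(A1) = LS(M) - sum(successors on chain A) = 29 - 21 = 8
LS = LF - duration = 8 - 5 = 3
Total float = LS - ES = 3 - 0 = 3

3


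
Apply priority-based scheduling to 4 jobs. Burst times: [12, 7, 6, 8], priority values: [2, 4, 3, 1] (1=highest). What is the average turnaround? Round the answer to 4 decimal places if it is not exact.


Sort by priority (ascending = highest first):
Order: [(1, 8), (2, 12), (3, 6), (4, 7)]
Completion times:
  Priority 1, burst=8, C=8
  Priority 2, burst=12, C=20
  Priority 3, burst=6, C=26
  Priority 4, burst=7, C=33
Average turnaround = 87/4 = 21.75

21.75


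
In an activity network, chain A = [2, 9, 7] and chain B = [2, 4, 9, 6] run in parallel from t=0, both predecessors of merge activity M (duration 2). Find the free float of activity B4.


ES(B4) = sum of predecessors on chain B = 15
EF(B4) = ES + duration = 15 + 6 = 21
Successor of B4 is M. ES(M) = max(sum(A), sum(B)) = max(18, 21) = 21
Free float = ES(successor) - EF(current) = 21 - 21 = 0

0


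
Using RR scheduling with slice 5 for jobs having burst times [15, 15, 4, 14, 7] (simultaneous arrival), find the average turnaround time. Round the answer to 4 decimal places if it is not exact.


Time quantum = 5
Execution trace:
  J1 runs 5 units, time = 5
  J2 runs 5 units, time = 10
  J3 runs 4 units, time = 14
  J4 runs 5 units, time = 19
  J5 runs 5 units, time = 24
  J1 runs 5 units, time = 29
  J2 runs 5 units, time = 34
  J4 runs 5 units, time = 39
  J5 runs 2 units, time = 41
  J1 runs 5 units, time = 46
  J2 runs 5 units, time = 51
  J4 runs 4 units, time = 55
Finish times: [46, 51, 14, 55, 41]
Average turnaround = 207/5 = 41.4

41.4


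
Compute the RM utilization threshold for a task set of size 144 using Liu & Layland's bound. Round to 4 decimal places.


Compute 2^(1/144) = 1.0048251257
Subtract 1: 1.0048251257 - 1 = 0.0048251257
Multiply by n: 144 * 0.0048251257 = 0.6948181008
Round to 4 dp: 0.6948

0.6948


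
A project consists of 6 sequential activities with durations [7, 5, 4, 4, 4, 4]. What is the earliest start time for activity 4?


Activity 4 starts after activities 1 through 3 complete.
Predecessor durations: [7, 5, 4]
ES = 7 + 5 + 4 = 16

16


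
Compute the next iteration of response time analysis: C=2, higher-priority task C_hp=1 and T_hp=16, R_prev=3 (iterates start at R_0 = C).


R_next = C + ceil(R_prev / T_hp) * C_hp
ceil(3 / 16) = ceil(0.1875) = 1
Interference = 1 * 1 = 1
R_next = 2 + 1 = 3
R_next = R_prev, so the iteration has converged (response time = 3).

3


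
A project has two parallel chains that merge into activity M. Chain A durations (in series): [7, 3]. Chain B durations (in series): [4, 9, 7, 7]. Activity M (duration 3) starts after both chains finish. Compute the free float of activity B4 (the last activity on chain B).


ES(B4) = sum of predecessors on chain B = 20
EF(B4) = ES + duration = 20 + 7 = 27
Successor of B4 is M. ES(M) = max(sum(A), sum(B)) = max(10, 27) = 27
Free float = ES(successor) - EF(current) = 27 - 27 = 0

0


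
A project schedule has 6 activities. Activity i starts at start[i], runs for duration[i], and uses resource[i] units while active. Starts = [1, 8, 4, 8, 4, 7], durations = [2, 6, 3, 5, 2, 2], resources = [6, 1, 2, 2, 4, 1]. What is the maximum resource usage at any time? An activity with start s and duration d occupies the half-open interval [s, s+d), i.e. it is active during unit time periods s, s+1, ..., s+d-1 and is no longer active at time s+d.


Each activity i is active on [start_i, start_i + duration_i).
Compute total resource usage per time slot:
  t=0: active resources = [], total = 0
  t=1: active resources = [6], total = 6
  t=2: active resources = [6], total = 6
  t=3: active resources = [], total = 0
  t=4: active resources = [2, 4], total = 6
  t=5: active resources = [2, 4], total = 6
  t=6: active resources = [2], total = 2
  t=7: active resources = [1], total = 1
  t=8: active resources = [1, 2, 1], total = 4
  t=9: active resources = [1, 2], total = 3
  t=10: active resources = [1, 2], total = 3
  t=11: active resources = [1, 2], total = 3
  t=12: active resources = [1, 2], total = 3
  t=13: active resources = [1], total = 1
Peak resource demand = 6

6


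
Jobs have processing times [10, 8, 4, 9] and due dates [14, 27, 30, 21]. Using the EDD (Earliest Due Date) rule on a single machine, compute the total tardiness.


Sort by due date (EDD order): [(10, 14), (9, 21), (8, 27), (4, 30)]
Compute completion times and tardiness:
  Job 1: p=10, d=14, C=10, tardiness=max(0,10-14)=0
  Job 2: p=9, d=21, C=19, tardiness=max(0,19-21)=0
  Job 3: p=8, d=27, C=27, tardiness=max(0,27-27)=0
  Job 4: p=4, d=30, C=31, tardiness=max(0,31-30)=1
Total tardiness = 1

1


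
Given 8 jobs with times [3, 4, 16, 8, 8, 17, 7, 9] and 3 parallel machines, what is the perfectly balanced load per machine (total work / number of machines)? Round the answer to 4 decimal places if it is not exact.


Total processing time = 3 + 4 + 16 + 8 + 8 + 17 + 7 + 9 = 72
Number of machines = 3
Ideal balanced load = 72 / 3 = 24.0

24.0


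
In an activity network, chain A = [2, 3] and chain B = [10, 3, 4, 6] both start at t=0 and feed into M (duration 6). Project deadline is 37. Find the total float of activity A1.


Forward pass: ES(A1) = sum of predecessors on chain A = 0
EF = ES + duration = 0 + 2 = 2
Backward pass: LF(M) = deadline = 37; LS(M) = 37 - 6 = 31
LF(A1) = LS(M) - sum(successors on chain A) = 31 - 3 = 28
LS = LF - duration = 28 - 2 = 26
Total float = LS - ES = 26 - 0 = 26

26


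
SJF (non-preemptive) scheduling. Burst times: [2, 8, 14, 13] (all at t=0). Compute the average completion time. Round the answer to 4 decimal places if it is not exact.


SJF order (ascending): [2, 8, 13, 14]
Completion times:
  Job 1: burst=2, C=2
  Job 2: burst=8, C=10
  Job 3: burst=13, C=23
  Job 4: burst=14, C=37
Average completion = 72/4 = 18.0

18.0


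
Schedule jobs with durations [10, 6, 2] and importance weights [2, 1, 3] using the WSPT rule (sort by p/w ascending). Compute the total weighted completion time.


Compute p/w ratios and sort ascending (WSPT): [(2, 3), (10, 2), (6, 1)]
Compute weighted completion times:
  Job (p=2,w=3): C=2, w*C=3*2=6
  Job (p=10,w=2): C=12, w*C=2*12=24
  Job (p=6,w=1): C=18, w*C=1*18=18
Total weighted completion time = 48

48


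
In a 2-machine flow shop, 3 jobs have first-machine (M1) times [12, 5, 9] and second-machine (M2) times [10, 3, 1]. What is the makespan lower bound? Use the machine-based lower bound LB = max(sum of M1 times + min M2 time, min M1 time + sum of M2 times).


LB1 = sum(M1 times) + min(M2 times) = 26 + 1 = 27
LB2 = min(M1 times) + sum(M2 times) = 5 + 14 = 19
Lower bound = max(LB1, LB2) = max(27, 19) = 27

27


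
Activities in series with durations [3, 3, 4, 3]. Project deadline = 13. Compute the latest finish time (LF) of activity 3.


LF(activity 3) = deadline - sum of successor durations
Successors: activities 4 through 4 with durations [3]
Sum of successor durations = 3
LF = 13 - 3 = 10

10


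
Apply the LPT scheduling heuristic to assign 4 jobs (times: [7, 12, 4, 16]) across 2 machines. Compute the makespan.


Sort jobs in decreasing order (LPT): [16, 12, 7, 4]
Assign each job to the least loaded machine:
  Machine 1: jobs [16, 4], load = 20
  Machine 2: jobs [12, 7], load = 19
Makespan = max load = 20

20


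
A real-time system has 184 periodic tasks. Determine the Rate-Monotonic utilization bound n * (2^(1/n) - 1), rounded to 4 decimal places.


Compute 2^(1/184) = 1.0037742087
Subtract 1: 1.0037742087 - 1 = 0.0037742087
Multiply by n: 184 * 0.0037742087 = 0.6944544008
Round to 4 dp: 0.6945

0.6945


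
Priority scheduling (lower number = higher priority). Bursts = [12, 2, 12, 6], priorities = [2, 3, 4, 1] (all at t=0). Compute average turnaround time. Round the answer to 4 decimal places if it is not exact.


Sort by priority (ascending = highest first):
Order: [(1, 6), (2, 12), (3, 2), (4, 12)]
Completion times:
  Priority 1, burst=6, C=6
  Priority 2, burst=12, C=18
  Priority 3, burst=2, C=20
  Priority 4, burst=12, C=32
Average turnaround = 76/4 = 19.0

19.0


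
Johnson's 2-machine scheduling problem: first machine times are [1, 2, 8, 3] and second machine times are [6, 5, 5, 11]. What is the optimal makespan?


Apply Johnson's rule:
  Group 1 (a <= b): [(1, 1, 6), (2, 2, 5), (4, 3, 11)]
  Group 2 (a > b): [(3, 8, 5)]
Optimal job order: [1, 2, 4, 3]
Schedule:
  Job 1: M1 done at 1, M2 done at 7
  Job 2: M1 done at 3, M2 done at 12
  Job 4: M1 done at 6, M2 done at 23
  Job 3: M1 done at 14, M2 done at 28
Makespan = 28

28


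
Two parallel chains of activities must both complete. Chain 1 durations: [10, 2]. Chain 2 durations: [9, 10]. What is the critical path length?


Path A total = 10 + 2 = 12
Path B total = 9 + 10 = 19
Critical path = longest path = max(12, 19) = 19

19


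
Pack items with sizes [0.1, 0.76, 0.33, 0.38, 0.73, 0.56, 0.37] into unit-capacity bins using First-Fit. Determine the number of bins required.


Place items sequentially using First-Fit:
  Item 0.1 -> new Bin 1
  Item 0.76 -> Bin 1 (now 0.86)
  Item 0.33 -> new Bin 2
  Item 0.38 -> Bin 2 (now 0.71)
  Item 0.73 -> new Bin 3
  Item 0.56 -> new Bin 4
  Item 0.37 -> Bin 4 (now 0.93)
Total bins used = 4

4


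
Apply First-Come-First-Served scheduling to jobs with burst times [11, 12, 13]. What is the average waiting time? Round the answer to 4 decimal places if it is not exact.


FCFS order (as given): [11, 12, 13]
Waiting times:
  Job 1: wait = 0
  Job 2: wait = 11
  Job 3: wait = 23
Sum of waiting times = 34
Average waiting time = 34/3 = 11.3333

11.3333


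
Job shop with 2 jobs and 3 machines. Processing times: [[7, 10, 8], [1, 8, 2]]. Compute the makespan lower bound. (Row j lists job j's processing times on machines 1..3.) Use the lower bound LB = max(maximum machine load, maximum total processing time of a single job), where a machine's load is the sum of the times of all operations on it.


Machine loads:
  Machine 1: 7 + 1 = 8
  Machine 2: 10 + 8 = 18
  Machine 3: 8 + 2 = 10
Max machine load = 18
Job totals:
  Job 1: 25
  Job 2: 11
Max job total = 25
Lower bound = max(18, 25) = 25

25


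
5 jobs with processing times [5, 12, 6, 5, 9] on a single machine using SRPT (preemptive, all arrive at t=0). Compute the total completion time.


Since all jobs arrive at t=0, SRPT equals SPT ordering.
SPT order: [5, 5, 6, 9, 12]
Completion times:
  Job 1: p=5, C=5
  Job 2: p=5, C=10
  Job 3: p=6, C=16
  Job 4: p=9, C=25
  Job 5: p=12, C=37
Total completion time = 5 + 10 + 16 + 25 + 37 = 93

93


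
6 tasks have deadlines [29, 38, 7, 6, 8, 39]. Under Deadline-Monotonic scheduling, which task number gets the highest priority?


Sort tasks by relative deadline (ascending):
  Task 4: deadline = 6
  Task 3: deadline = 7
  Task 5: deadline = 8
  Task 1: deadline = 29
  Task 2: deadline = 38
  Task 6: deadline = 39
Priority order (highest first): [4, 3, 5, 1, 2, 6]
Highest priority task = 4

4


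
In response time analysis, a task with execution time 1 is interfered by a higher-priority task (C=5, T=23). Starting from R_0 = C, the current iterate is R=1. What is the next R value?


R_next = C + ceil(R_prev / T_hp) * C_hp
ceil(1 / 23) = ceil(0.0435) = 1
Interference = 1 * 5 = 5
R_next = 1 + 5 = 6

6


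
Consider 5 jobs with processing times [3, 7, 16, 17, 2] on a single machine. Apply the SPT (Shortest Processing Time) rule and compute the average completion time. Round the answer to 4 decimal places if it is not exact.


Sort jobs by processing time (SPT order): [2, 3, 7, 16, 17]
Compute completion times sequentially:
  Job 1: processing = 2, completes at 2
  Job 2: processing = 3, completes at 5
  Job 3: processing = 7, completes at 12
  Job 4: processing = 16, completes at 28
  Job 5: processing = 17, completes at 45
Sum of completion times = 92
Average completion time = 92/5 = 18.4

18.4


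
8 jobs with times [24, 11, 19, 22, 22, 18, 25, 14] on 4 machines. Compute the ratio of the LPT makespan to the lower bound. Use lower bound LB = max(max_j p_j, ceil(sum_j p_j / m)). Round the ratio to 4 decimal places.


LPT order: [25, 24, 22, 22, 19, 18, 14, 11]
Machine loads after assignment: [36, 38, 41, 40]
LPT makespan = 41
Lower bound = max(max_job, ceil(total/4)) = max(25, 39) = 39
Ratio = 41 / 39 = 1.0513

1.0513


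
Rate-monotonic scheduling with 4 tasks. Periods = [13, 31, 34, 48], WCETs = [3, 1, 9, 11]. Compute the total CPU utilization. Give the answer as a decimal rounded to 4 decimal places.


Compute individual utilizations (exact fractions):
  Task 1: C/T = 3/13 (approx. 0.2308)
  Task 2: C/T = 1/31 (approx. 0.0323)
  Task 3: C/T = 9/34 (approx. 0.2647)
  Task 4: C/T = 11/48 (approx. 0.2292)
Total utilization U = 3/13 + 1/31 + 9/34 + 11/48 = 248905/328848
Rounded to 4 decimal places: U = 0.7569
RM (Liu & Layland) bound for 4 tasks = 0.756828; compare with U = 248905/328848 (approx. 0.756900)
bound < U <= 1, so the RM sufficient condition is not met (inconclusive; an exact test such as response-time analysis is needed).

0.7569


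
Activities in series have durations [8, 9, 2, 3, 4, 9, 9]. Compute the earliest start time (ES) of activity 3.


Activity 3 starts after activities 1 through 2 complete.
Predecessor durations: [8, 9]
ES = 8 + 9 = 17

17


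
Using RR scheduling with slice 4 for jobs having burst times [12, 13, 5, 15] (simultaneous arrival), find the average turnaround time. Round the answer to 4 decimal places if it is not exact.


Time quantum = 4
Execution trace:
  J1 runs 4 units, time = 4
  J2 runs 4 units, time = 8
  J3 runs 4 units, time = 12
  J4 runs 4 units, time = 16
  J1 runs 4 units, time = 20
  J2 runs 4 units, time = 24
  J3 runs 1 units, time = 25
  J4 runs 4 units, time = 29
  J1 runs 4 units, time = 33
  J2 runs 4 units, time = 37
  J4 runs 4 units, time = 41
  J2 runs 1 units, time = 42
  J4 runs 3 units, time = 45
Finish times: [33, 42, 25, 45]
Average turnaround = 145/4 = 36.25

36.25


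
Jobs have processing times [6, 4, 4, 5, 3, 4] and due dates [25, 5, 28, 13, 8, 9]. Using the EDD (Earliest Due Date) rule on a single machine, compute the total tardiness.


Sort by due date (EDD order): [(4, 5), (3, 8), (4, 9), (5, 13), (6, 25), (4, 28)]
Compute completion times and tardiness:
  Job 1: p=4, d=5, C=4, tardiness=max(0,4-5)=0
  Job 2: p=3, d=8, C=7, tardiness=max(0,7-8)=0
  Job 3: p=4, d=9, C=11, tardiness=max(0,11-9)=2
  Job 4: p=5, d=13, C=16, tardiness=max(0,16-13)=3
  Job 5: p=6, d=25, C=22, tardiness=max(0,22-25)=0
  Job 6: p=4, d=28, C=26, tardiness=max(0,26-28)=0
Total tardiness = 5

5


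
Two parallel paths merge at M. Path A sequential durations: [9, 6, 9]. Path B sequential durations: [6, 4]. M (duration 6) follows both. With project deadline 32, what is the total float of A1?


Forward pass: ES(A1) = sum of predecessors on chain A = 0
EF = ES + duration = 0 + 9 = 9
Backward pass: LF(M) = deadline = 32; LS(M) = 32 - 6 = 26
LF(A1) = LS(M) - sum(successors on chain A) = 26 - 15 = 11
LS = LF - duration = 11 - 9 = 2
Total float = LS - ES = 2 - 0 = 2

2


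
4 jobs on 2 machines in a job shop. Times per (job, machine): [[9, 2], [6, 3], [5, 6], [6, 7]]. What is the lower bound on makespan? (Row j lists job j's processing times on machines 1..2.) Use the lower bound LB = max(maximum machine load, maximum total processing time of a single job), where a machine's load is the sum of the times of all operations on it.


Machine loads:
  Machine 1: 9 + 6 + 5 + 6 = 26
  Machine 2: 2 + 3 + 6 + 7 = 18
Max machine load = 26
Job totals:
  Job 1: 11
  Job 2: 9
  Job 3: 11
  Job 4: 13
Max job total = 13
Lower bound = max(26, 13) = 26

26


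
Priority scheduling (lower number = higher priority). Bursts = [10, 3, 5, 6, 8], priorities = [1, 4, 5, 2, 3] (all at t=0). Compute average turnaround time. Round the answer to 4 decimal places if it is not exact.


Sort by priority (ascending = highest first):
Order: [(1, 10), (2, 6), (3, 8), (4, 3), (5, 5)]
Completion times:
  Priority 1, burst=10, C=10
  Priority 2, burst=6, C=16
  Priority 3, burst=8, C=24
  Priority 4, burst=3, C=27
  Priority 5, burst=5, C=32
Average turnaround = 109/5 = 21.8

21.8


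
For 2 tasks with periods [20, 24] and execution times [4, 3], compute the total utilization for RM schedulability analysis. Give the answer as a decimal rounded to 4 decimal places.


Compute individual utilizations (exact fractions):
  Task 1: C/T = 4/20 = 1/5 (approx. 0.2)
  Task 2: C/T = 3/24 = 1/8 (approx. 0.125)
Total utilization U = 1/5 + 1/8 = 13/40
Rounded to 4 decimal places: U = 0.3250
RM (Liu & Layland) bound for 2 tasks = 0.828427; compare with U = 13/40 (approx. 0.325000)
U <= bound, so schedulable by RM sufficient condition.

0.3250


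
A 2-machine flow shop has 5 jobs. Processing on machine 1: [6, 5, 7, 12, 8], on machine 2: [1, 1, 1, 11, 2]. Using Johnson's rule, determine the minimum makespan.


Apply Johnson's rule:
  Group 1 (a <= b): []
  Group 2 (a > b): [(4, 12, 11), (5, 8, 2), (1, 6, 1), (2, 5, 1), (3, 7, 1)]
Optimal job order: [4, 5, 1, 2, 3]
Schedule:
  Job 4: M1 done at 12, M2 done at 23
  Job 5: M1 done at 20, M2 done at 25
  Job 1: M1 done at 26, M2 done at 27
  Job 2: M1 done at 31, M2 done at 32
  Job 3: M1 done at 38, M2 done at 39
Makespan = 39

39


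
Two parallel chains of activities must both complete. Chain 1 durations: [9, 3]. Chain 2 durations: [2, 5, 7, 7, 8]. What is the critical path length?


Path A total = 9 + 3 = 12
Path B total = 2 + 5 + 7 + 7 + 8 = 29
Critical path = longest path = max(12, 29) = 29

29


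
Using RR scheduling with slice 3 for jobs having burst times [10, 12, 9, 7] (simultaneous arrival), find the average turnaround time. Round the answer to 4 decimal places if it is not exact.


Time quantum = 3
Execution trace:
  J1 runs 3 units, time = 3
  J2 runs 3 units, time = 6
  J3 runs 3 units, time = 9
  J4 runs 3 units, time = 12
  J1 runs 3 units, time = 15
  J2 runs 3 units, time = 18
  J3 runs 3 units, time = 21
  J4 runs 3 units, time = 24
  J1 runs 3 units, time = 27
  J2 runs 3 units, time = 30
  J3 runs 3 units, time = 33
  J4 runs 1 units, time = 34
  J1 runs 1 units, time = 35
  J2 runs 3 units, time = 38
Finish times: [35, 38, 33, 34]
Average turnaround = 140/4 = 35.0

35.0


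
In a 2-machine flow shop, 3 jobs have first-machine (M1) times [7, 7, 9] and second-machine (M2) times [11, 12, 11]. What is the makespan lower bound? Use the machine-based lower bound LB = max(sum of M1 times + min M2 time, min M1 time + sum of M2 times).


LB1 = sum(M1 times) + min(M2 times) = 23 + 11 = 34
LB2 = min(M1 times) + sum(M2 times) = 7 + 34 = 41
Lower bound = max(LB1, LB2) = max(34, 41) = 41

41


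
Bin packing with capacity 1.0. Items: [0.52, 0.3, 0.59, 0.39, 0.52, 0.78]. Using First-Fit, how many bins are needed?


Place items sequentially using First-Fit:
  Item 0.52 -> new Bin 1
  Item 0.3 -> Bin 1 (now 0.82)
  Item 0.59 -> new Bin 2
  Item 0.39 -> Bin 2 (now 0.98)
  Item 0.52 -> new Bin 3
  Item 0.78 -> new Bin 4
Total bins used = 4

4


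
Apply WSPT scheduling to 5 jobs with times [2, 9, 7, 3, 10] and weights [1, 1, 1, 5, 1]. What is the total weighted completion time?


Compute p/w ratios and sort ascending (WSPT): [(3, 5), (2, 1), (7, 1), (9, 1), (10, 1)]
Compute weighted completion times:
  Job (p=3,w=5): C=3, w*C=5*3=15
  Job (p=2,w=1): C=5, w*C=1*5=5
  Job (p=7,w=1): C=12, w*C=1*12=12
  Job (p=9,w=1): C=21, w*C=1*21=21
  Job (p=10,w=1): C=31, w*C=1*31=31
Total weighted completion time = 84

84


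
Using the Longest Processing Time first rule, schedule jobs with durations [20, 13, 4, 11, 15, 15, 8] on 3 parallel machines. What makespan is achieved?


Sort jobs in decreasing order (LPT): [20, 15, 15, 13, 11, 8, 4]
Assign each job to the least loaded machine:
  Machine 1: jobs [20, 8], load = 28
  Machine 2: jobs [15, 13], load = 28
  Machine 3: jobs [15, 11, 4], load = 30
Makespan = max load = 30

30


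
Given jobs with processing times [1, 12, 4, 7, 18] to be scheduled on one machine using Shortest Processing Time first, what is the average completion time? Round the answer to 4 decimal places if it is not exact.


Sort jobs by processing time (SPT order): [1, 4, 7, 12, 18]
Compute completion times sequentially:
  Job 1: processing = 1, completes at 1
  Job 2: processing = 4, completes at 5
  Job 3: processing = 7, completes at 12
  Job 4: processing = 12, completes at 24
  Job 5: processing = 18, completes at 42
Sum of completion times = 84
Average completion time = 84/5 = 16.8

16.8


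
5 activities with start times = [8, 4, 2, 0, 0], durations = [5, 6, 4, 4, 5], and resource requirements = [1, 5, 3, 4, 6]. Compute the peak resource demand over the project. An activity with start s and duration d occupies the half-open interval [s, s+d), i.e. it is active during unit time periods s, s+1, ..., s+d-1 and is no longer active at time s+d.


Each activity i is active on [start_i, start_i + duration_i).
Compute total resource usage per time slot:
  t=0: active resources = [4, 6], total = 10
  t=1: active resources = [4, 6], total = 10
  t=2: active resources = [3, 4, 6], total = 13
  t=3: active resources = [3, 4, 6], total = 13
  t=4: active resources = [5, 3, 6], total = 14
  t=5: active resources = [5, 3], total = 8
  t=6: active resources = [5], total = 5
  t=7: active resources = [5], total = 5
  t=8: active resources = [1, 5], total = 6
  t=9: active resources = [1, 5], total = 6
  t=10: active resources = [1], total = 1
  t=11: active resources = [1], total = 1
  t=12: active resources = [1], total = 1
Peak resource demand = 14

14


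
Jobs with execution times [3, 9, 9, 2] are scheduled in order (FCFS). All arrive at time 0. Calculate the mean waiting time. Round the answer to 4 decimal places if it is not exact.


FCFS order (as given): [3, 9, 9, 2]
Waiting times:
  Job 1: wait = 0
  Job 2: wait = 3
  Job 3: wait = 12
  Job 4: wait = 21
Sum of waiting times = 36
Average waiting time = 36/4 = 9.0

9.0


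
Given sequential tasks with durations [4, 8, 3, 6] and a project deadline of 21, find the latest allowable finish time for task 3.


LF(activity 3) = deadline - sum of successor durations
Successors: activities 4 through 4 with durations [6]
Sum of successor durations = 6
LF = 21 - 6 = 15

15


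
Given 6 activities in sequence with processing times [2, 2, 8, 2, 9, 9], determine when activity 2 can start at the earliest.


Activity 2 starts after activities 1 through 1 complete.
Predecessor durations: [2]
ES = 2 = 2

2


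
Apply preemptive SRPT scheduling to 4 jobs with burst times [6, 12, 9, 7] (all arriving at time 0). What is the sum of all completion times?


Since all jobs arrive at t=0, SRPT equals SPT ordering.
SPT order: [6, 7, 9, 12]
Completion times:
  Job 1: p=6, C=6
  Job 2: p=7, C=13
  Job 3: p=9, C=22
  Job 4: p=12, C=34
Total completion time = 6 + 13 + 22 + 34 = 75

75


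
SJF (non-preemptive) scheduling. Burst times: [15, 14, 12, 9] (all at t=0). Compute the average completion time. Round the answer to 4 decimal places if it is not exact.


SJF order (ascending): [9, 12, 14, 15]
Completion times:
  Job 1: burst=9, C=9
  Job 2: burst=12, C=21
  Job 3: burst=14, C=35
  Job 4: burst=15, C=50
Average completion = 115/4 = 28.75

28.75


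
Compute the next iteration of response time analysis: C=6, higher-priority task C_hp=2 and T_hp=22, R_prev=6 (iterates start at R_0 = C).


R_next = C + ceil(R_prev / T_hp) * C_hp
ceil(6 / 22) = ceil(0.2727) = 1
Interference = 1 * 2 = 2
R_next = 6 + 2 = 8

8


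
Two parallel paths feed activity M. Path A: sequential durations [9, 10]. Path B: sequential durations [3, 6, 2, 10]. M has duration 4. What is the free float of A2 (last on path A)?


ES(A2) = sum of predecessors on chain A = 9
EF(A2) = ES + duration = 9 + 10 = 19
Successor of A2 is M. ES(M) = max(sum(A), sum(B)) = max(19, 21) = 21
Free float = ES(successor) - EF(current) = 21 - 19 = 2

2


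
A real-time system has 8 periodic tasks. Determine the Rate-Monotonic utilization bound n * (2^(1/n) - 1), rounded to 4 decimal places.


Compute 2^(1/8) = 1.0905077327
Subtract 1: 1.0905077327 - 1 = 0.0905077327
Multiply by n: 8 * 0.0905077327 = 0.7240618616
Round to 4 dp: 0.7241

0.7241


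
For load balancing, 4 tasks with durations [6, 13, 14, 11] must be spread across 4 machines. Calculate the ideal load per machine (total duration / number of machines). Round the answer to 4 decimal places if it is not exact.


Total processing time = 6 + 13 + 14 + 11 = 44
Number of machines = 4
Ideal balanced load = 44 / 4 = 11.0

11.0


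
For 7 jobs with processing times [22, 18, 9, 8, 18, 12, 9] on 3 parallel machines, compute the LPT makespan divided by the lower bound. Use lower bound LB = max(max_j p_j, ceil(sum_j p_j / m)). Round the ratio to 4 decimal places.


LPT order: [22, 18, 18, 12, 9, 9, 8]
Machine loads after assignment: [31, 30, 35]
LPT makespan = 35
Lower bound = max(max_job, ceil(total/3)) = max(22, 32) = 32
Ratio = 35 / 32 = 1.0938

1.0938


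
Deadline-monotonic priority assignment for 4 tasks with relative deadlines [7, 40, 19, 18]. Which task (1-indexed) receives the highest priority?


Sort tasks by relative deadline (ascending):
  Task 1: deadline = 7
  Task 4: deadline = 18
  Task 3: deadline = 19
  Task 2: deadline = 40
Priority order (highest first): [1, 4, 3, 2]
Highest priority task = 1

1


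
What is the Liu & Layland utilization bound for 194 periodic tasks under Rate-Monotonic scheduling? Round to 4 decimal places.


Compute 2^(1/194) = 1.0035793141
Subtract 1: 1.0035793141 - 1 = 0.0035793141
Multiply by n: 194 * 0.0035793141 = 0.6943869354
Round to 4 dp: 0.6944

0.6944


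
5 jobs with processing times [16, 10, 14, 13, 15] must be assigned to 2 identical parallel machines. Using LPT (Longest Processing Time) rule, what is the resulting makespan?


Sort jobs in decreasing order (LPT): [16, 15, 14, 13, 10]
Assign each job to the least loaded machine:
  Machine 1: jobs [16, 13, 10], load = 39
  Machine 2: jobs [15, 14], load = 29
Makespan = max load = 39

39


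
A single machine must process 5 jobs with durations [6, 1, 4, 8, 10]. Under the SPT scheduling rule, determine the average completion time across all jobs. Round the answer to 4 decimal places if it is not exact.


Sort jobs by processing time (SPT order): [1, 4, 6, 8, 10]
Compute completion times sequentially:
  Job 1: processing = 1, completes at 1
  Job 2: processing = 4, completes at 5
  Job 3: processing = 6, completes at 11
  Job 4: processing = 8, completes at 19
  Job 5: processing = 10, completes at 29
Sum of completion times = 65
Average completion time = 65/5 = 13.0

13.0


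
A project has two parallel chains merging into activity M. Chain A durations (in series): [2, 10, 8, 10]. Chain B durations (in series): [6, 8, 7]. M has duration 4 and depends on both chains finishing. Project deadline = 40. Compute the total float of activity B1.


Forward pass: ES(B1) = sum of predecessors on chain B = 0
EF = ES + duration = 0 + 6 = 6
Backward pass: LF(M) = deadline = 40; LS(M) = 40 - 4 = 36
LF(B1) = LS(M) - sum(successors on chain B) = 36 - 15 = 21
LS = LF - duration = 21 - 6 = 15
Total float = LS - ES = 15 - 0 = 15

15


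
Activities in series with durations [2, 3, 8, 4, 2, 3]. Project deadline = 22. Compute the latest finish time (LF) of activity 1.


LF(activity 1) = deadline - sum of successor durations
Successors: activities 2 through 6 with durations [3, 8, 4, 2, 3]
Sum of successor durations = 20
LF = 22 - 20 = 2

2


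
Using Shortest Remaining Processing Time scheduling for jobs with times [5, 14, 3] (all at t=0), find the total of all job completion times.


Since all jobs arrive at t=0, SRPT equals SPT ordering.
SPT order: [3, 5, 14]
Completion times:
  Job 1: p=3, C=3
  Job 2: p=5, C=8
  Job 3: p=14, C=22
Total completion time = 3 + 8 + 22 = 33

33


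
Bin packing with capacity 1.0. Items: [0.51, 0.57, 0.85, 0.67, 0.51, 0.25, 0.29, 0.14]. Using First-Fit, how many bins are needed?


Place items sequentially using First-Fit:
  Item 0.51 -> new Bin 1
  Item 0.57 -> new Bin 2
  Item 0.85 -> new Bin 3
  Item 0.67 -> new Bin 4
  Item 0.51 -> new Bin 5
  Item 0.25 -> Bin 1 (now 0.76)
  Item 0.29 -> Bin 2 (now 0.86)
  Item 0.14 -> Bin 1 (now 0.9)
Total bins used = 5

5


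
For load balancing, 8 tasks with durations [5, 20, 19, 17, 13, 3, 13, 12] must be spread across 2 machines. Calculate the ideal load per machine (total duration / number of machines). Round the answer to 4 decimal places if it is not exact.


Total processing time = 5 + 20 + 19 + 17 + 13 + 3 + 13 + 12 = 102
Number of machines = 2
Ideal balanced load = 102 / 2 = 51.0

51.0


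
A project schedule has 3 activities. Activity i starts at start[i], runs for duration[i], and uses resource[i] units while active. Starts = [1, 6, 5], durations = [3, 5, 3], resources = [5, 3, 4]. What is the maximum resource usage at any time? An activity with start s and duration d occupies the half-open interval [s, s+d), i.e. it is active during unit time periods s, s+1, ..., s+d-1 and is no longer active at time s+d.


Each activity i is active on [start_i, start_i + duration_i).
Compute total resource usage per time slot:
  t=0: active resources = [], total = 0
  t=1: active resources = [5], total = 5
  t=2: active resources = [5], total = 5
  t=3: active resources = [5], total = 5
  t=4: active resources = [], total = 0
  t=5: active resources = [4], total = 4
  t=6: active resources = [3, 4], total = 7
  t=7: active resources = [3, 4], total = 7
  t=8: active resources = [3], total = 3
  t=9: active resources = [3], total = 3
  t=10: active resources = [3], total = 3
Peak resource demand = 7

7


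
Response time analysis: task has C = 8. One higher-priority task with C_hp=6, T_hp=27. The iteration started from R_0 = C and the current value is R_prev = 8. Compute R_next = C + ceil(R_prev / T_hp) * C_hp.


R_next = C + ceil(R_prev / T_hp) * C_hp
ceil(8 / 27) = ceil(0.2963) = 1
Interference = 1 * 6 = 6
R_next = 8 + 6 = 14

14


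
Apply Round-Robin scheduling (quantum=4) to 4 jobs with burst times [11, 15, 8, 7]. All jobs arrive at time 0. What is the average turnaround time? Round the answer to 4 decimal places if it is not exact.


Time quantum = 4
Execution trace:
  J1 runs 4 units, time = 4
  J2 runs 4 units, time = 8
  J3 runs 4 units, time = 12
  J4 runs 4 units, time = 16
  J1 runs 4 units, time = 20
  J2 runs 4 units, time = 24
  J3 runs 4 units, time = 28
  J4 runs 3 units, time = 31
  J1 runs 3 units, time = 34
  J2 runs 4 units, time = 38
  J2 runs 3 units, time = 41
Finish times: [34, 41, 28, 31]
Average turnaround = 134/4 = 33.5

33.5


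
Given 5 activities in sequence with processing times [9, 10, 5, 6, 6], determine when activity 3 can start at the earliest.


Activity 3 starts after activities 1 through 2 complete.
Predecessor durations: [9, 10]
ES = 9 + 10 = 19

19


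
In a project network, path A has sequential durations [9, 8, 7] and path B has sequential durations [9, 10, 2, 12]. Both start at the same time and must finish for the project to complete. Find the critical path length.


Path A total = 9 + 8 + 7 = 24
Path B total = 9 + 10 + 2 + 12 = 33
Critical path = longest path = max(24, 33) = 33

33


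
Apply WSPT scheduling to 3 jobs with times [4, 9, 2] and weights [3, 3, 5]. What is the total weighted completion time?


Compute p/w ratios and sort ascending (WSPT): [(2, 5), (4, 3), (9, 3)]
Compute weighted completion times:
  Job (p=2,w=5): C=2, w*C=5*2=10
  Job (p=4,w=3): C=6, w*C=3*6=18
  Job (p=9,w=3): C=15, w*C=3*15=45
Total weighted completion time = 73

73
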